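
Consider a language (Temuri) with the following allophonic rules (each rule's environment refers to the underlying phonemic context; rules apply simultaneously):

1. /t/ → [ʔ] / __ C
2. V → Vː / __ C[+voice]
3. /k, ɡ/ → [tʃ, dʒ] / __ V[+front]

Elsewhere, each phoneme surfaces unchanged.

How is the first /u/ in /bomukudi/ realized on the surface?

[u]

/u/ (between /m/ and /k/) is in the target of rule 2 but the environment (before a voiced consonant) is not met → [u].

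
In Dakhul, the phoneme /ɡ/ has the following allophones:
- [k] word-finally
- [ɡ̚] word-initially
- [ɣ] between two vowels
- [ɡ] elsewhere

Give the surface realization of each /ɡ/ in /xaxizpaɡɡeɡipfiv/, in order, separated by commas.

Occurrence 1 (position 8): no conditioning environment matches → elsewhere allophone [ɡ].
Occurrence 2 (position 9): no conditioning environment matches → elsewhere allophone [ɡ].
Occurrence 3 (position 11): between two vowels → [ɣ].

[ɡ], [ɡ], [ɣ]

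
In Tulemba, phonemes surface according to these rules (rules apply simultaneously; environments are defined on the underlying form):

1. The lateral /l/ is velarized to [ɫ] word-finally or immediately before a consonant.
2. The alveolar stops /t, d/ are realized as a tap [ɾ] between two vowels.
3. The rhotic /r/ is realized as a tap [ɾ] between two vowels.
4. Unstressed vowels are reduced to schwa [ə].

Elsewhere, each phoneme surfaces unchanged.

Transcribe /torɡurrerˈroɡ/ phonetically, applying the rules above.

/t/ (word-initial) is in the target of rule 2 but the environment (between two vowels) is not met → [t].
/o/ — between /t/ and /r/, in an unstressed syllable — surfaces as [ə] (rule 4).
/r/ — between /o/ and /ɡ/; rule 3 does not apply here → [r].
/ɡ/ — not in any rule's target class → [ɡ].
Rule 4 applies to /u/ (between /ɡ/ and /r/: in an unstressed syllable) → [ə].
/r/ (between /u/ and /r/) is in the target of rule 3 but the environment (between two vowels) is not met → [r].
/r/ (between /r/ and /e/) is in the target of rule 3 but the environment (between two vowels) is not met → [r].
/e/ meets the environment for rule 4 (in an unstressed syllable) → [ə].
/r/ — between /e/ and /r/; rule 3 does not apply here → [r].
/r/ (between /r/ and /o/) fails the environment for rule 3, so it stays [r].
/o/ (between /r/ and /ɡ/) fails the environment for rule 4, so it stays [o].
/ɡ/ (word-final) is unaffected → [ɡ].

[tərɡərrərˈroɡ]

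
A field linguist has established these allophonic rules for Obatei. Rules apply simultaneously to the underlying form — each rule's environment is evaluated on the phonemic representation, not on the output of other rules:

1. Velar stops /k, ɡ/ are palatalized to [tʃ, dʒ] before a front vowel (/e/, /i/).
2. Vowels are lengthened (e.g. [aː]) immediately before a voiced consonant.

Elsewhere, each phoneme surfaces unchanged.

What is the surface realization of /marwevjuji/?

Rule 2 applies to /a/ (between /m/ and /r/: before a voiced consonant) → [aː].
/e/ — between /w/ and /v/, before a voiced consonant — surfaces as [eː] (rule 2).
Rule 2 applies to /u/ (between /j/ and /j/: before a voiced consonant) → [uː].
/i/ (word-final) is in the target of rule 2 but the environment (before a voiced consonant) is not met → [i].

[maːrweːvjuːji]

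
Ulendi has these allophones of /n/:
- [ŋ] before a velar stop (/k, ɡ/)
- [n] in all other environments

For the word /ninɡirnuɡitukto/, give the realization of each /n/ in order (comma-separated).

Occurrence 1 (position 1): no conditioning environment matches → elsewhere allophone [n].
Occurrence 2 (position 3): before a velar stop → [ŋ].
Occurrence 3 (position 7): no conditioning environment matches → elsewhere allophone [n].

[n], [ŋ], [n]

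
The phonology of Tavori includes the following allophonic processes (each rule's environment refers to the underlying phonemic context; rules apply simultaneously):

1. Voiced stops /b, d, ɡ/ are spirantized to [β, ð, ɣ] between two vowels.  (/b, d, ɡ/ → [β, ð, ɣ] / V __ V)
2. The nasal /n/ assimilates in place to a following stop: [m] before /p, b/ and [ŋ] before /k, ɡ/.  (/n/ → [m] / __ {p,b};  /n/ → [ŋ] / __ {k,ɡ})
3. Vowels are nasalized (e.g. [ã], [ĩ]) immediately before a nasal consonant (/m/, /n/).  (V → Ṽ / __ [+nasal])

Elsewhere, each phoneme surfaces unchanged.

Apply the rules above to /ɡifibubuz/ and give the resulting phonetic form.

[ɡifiβuβuz]

/ɡ/ (word-initial) is in the target of rule 1 but the environment (between two vowels) is not met → [ɡ].
/i/ (between /ɡ/ and /f/) fails the environment for rule 3, so it stays [i].
/f/ (between /i/ and /i/): no rule targets it → [f].
/i/ (between /f/ and /b/): rule 3 targets it, but not before a nasal consonant → unchanged [i].
/b/ (between /i/ and /u/): between two vowels, so rule 1 applies → [β].
/u/ (between /b/ and /b/) is in the target of rule 3 but the environment (before a nasal consonant) is not met → [u].
/b/ (between /u/ and /u/) occurs between two vowels → [β] by rule 1.
/u/ (between /b/ and /z/): rule 3 targets it, but not before a nasal consonant → unchanged [u].
/z/ stays [z].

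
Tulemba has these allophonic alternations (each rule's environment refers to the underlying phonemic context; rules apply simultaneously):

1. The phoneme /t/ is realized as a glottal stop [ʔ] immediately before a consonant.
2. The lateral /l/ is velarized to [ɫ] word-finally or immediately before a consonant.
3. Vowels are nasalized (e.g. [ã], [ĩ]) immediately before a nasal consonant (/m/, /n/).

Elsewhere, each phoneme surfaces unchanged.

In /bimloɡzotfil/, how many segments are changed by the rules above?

Segments that undergo a rule: /i/ → [ĩ] (rule 3); /t/ → [ʔ] (rule 1); /l/ → [ɫ] (rule 2).
All other segments surface unchanged.

3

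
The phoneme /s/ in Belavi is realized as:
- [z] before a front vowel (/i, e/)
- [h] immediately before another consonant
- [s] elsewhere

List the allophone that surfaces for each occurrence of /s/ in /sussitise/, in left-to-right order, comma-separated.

Occurrence 1 (position 1): no conditioning environment matches → elsewhere allophone [s].
Occurrence 2 (position 3): immediately before another consonant → [h].
Occurrence 3 (position 4): before a front vowel (/i, e/) → [z].
Occurrence 4 (position 8): before a front vowel (/i, e/) → [z].

[s], [h], [z], [z]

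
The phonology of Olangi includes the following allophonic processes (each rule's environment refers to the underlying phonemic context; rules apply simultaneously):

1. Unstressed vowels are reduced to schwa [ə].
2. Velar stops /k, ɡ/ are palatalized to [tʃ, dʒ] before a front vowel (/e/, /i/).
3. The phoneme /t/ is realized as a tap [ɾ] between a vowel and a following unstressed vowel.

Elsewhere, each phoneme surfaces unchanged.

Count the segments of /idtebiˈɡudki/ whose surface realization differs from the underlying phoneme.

Segments that undergo a rule: /i/ → [ə] (rule 1); /e/ → [ə] (rule 1); /i/ → [ə] (rule 1); /k/ → [tʃ] (rule 2); /i/ → [ə] (rule 1).
All other segments surface unchanged.

5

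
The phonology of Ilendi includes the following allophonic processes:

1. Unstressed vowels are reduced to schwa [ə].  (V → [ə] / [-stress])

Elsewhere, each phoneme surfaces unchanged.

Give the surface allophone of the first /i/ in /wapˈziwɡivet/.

[i]

/i/ (between /z/ and /w/) is in the target of rule 1 but the environment (in an unstressed syllable) is not met → [i].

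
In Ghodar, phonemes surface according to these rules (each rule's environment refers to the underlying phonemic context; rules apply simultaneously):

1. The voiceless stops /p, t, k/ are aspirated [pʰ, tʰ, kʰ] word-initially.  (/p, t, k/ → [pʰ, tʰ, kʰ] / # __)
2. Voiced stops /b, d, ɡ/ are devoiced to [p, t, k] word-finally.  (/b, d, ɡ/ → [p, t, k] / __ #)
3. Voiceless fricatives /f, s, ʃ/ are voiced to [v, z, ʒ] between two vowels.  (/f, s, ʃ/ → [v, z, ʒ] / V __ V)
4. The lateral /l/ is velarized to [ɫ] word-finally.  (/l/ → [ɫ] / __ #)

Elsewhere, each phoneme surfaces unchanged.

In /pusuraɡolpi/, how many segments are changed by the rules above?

2

Segments that undergo a rule: /p/ → [pʰ] (rule 1); /s/ → [z] (rule 3).
All other segments surface unchanged.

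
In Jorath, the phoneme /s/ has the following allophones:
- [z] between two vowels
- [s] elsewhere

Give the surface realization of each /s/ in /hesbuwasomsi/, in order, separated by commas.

[s], [z], [s]

Occurrence 1 (position 3): no conditioning environment matches → elsewhere allophone [s].
Occurrence 2 (position 8): between two vowels → [z].
Occurrence 3 (position 11): no conditioning environment matches → elsewhere allophone [s].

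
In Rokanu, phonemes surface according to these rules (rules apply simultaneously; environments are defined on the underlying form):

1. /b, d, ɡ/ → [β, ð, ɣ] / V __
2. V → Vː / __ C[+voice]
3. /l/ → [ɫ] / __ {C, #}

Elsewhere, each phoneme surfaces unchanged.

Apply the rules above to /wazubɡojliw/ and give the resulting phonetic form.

/w/ stays [w].
/a/ (between /w/ and /z/) occurs before a voiced consonant → [aː] by rule 2.
/z/ stays [z].
/u/ meets the environment for rule 2 (before a voiced consonant) → [uː].
/b/ — between /u/ and /ɡ/, immediately after a vowel — surfaces as [β] (rule 1).
/ɡ/ — between /b/ and /o/; rule 1 does not apply here → [ɡ].
/o/ (between /ɡ/ and /j/): before a voiced consonant, so rule 2 applies → [oː].
/j/ (between /o/ and /l/) is unaffected → [j].
/l/ (between /j/ and /i/) is in the target of rule 3 but the environment (word-finally or immediately before a consonant) is not met → [l].
/i/ meets the environment for rule 2 (before a voiced consonant) → [iː].
/w/ (word-final) is unaffected → [w].

[waːzuːβɡoːjliːw]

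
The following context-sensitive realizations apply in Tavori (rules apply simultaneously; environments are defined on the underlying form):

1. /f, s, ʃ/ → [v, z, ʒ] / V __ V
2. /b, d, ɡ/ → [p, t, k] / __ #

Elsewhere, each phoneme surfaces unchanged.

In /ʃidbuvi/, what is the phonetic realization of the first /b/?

/b/ — between /d/ and /u/; rule 2 does not apply here → [b].

[b]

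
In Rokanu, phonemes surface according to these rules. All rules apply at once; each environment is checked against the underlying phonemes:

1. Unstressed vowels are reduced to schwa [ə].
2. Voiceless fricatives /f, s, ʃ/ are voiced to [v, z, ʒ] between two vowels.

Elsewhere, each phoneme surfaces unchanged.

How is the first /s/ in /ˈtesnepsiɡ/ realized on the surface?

[s]

/s/ (between /e/ and /n/) is in the target of rule 2 but the environment (between two vowels) is not met → [s].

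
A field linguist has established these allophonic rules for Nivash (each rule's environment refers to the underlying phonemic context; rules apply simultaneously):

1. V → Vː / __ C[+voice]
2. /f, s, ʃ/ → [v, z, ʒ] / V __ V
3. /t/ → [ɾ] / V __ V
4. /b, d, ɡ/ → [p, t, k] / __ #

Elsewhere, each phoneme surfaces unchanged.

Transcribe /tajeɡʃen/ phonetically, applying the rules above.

/t/ — word-initial; rule 3 does not apply here → [t].
/a/ (between /t/ and /j/): before a voiced consonant, so rule 1 applies → [aː].
/j/ (between /a/ and /e/) is unaffected → [j].
/e/ meets the environment for rule 1 (before a voiced consonant) → [eː].
/ɡ/ (between /e/ and /ʃ/): rule 4 targets it, but not word-finally → unchanged [ɡ].
/ʃ/ (between /ɡ/ and /e/) fails the environment for rule 2, so it stays [ʃ].
/e/ (between /ʃ/ and /n/): before a voiced consonant, so rule 1 applies → [eː].
/n/ (word-final): no rule targets it → [n].

[taːjeːɡʃeːn]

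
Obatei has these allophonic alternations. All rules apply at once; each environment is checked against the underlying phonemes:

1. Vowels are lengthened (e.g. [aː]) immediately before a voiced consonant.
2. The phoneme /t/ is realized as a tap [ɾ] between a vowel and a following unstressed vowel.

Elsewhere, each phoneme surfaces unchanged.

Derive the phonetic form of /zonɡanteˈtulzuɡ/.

[zoːnɡaːnteˈtuːlzuːɡ]

/o/ — between /z/ and /n/, before a voiced consonant — surfaces as [oː] (rule 1).
/a/ (between /ɡ/ and /n/) occurs before a voiced consonant → [aː] by rule 1.
/t/ (between /n/ and /e/) is in the target of rule 2 but the environment (between a vowel and a following unstressed vowel) is not met → [t].
/e/ (between /t/ and /t/) fails the environment for rule 1, so it stays [e].
/t/ (between /e/ and /u/) is in the target of rule 2 but the environment (between a vowel and a following unstressed vowel) is not met → [t].
Rule 1 applies to /u/ (between /t/ and /l/: before a voiced consonant) → [uː].
Rule 1 applies to /u/ (between /z/ and /ɡ/: before a voiced consonant) → [uː].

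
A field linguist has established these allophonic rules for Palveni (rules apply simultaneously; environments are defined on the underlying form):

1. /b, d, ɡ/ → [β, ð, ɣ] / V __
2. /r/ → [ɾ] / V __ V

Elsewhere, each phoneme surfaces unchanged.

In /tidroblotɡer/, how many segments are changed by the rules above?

2

Segments that undergo a rule: /d/ → [ð] (rule 1); /b/ → [β] (rule 1).
All other segments surface unchanged.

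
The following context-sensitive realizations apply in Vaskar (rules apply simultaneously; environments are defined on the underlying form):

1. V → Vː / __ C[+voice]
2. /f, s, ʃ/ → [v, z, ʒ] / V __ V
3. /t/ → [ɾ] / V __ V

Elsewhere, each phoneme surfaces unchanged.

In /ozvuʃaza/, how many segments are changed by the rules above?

Segments that undergo a rule: /o/ → [oː] (rule 1); /ʃ/ → [ʒ] (rule 2); /a/ → [aː] (rule 1).
All other segments surface unchanged.

3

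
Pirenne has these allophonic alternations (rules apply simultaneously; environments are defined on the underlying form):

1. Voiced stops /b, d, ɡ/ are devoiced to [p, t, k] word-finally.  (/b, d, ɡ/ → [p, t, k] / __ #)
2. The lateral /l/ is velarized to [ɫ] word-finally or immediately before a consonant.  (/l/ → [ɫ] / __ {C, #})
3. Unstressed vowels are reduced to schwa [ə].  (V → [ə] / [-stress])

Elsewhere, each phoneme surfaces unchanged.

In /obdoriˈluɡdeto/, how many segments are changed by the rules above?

5

Segments that undergo a rule: /o/ → [ə] (rule 3); /o/ → [ə] (rule 3); /i/ → [ə] (rule 3); /e/ → [ə] (rule 3); /o/ → [ə] (rule 3).
All other segments surface unchanged.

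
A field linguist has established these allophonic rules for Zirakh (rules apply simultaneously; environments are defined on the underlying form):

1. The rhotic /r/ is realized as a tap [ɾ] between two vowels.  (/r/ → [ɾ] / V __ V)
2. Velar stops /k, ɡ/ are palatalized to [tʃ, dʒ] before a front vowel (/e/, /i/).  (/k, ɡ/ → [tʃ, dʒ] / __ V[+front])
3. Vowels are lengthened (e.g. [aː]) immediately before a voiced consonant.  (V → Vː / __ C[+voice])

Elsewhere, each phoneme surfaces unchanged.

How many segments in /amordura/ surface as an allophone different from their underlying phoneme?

Segments that undergo a rule: /a/ → [aː] (rule 3); /o/ → [oː] (rule 3); /u/ → [uː] (rule 3); /r/ → [ɾ] (rule 1).
All other segments surface unchanged.

4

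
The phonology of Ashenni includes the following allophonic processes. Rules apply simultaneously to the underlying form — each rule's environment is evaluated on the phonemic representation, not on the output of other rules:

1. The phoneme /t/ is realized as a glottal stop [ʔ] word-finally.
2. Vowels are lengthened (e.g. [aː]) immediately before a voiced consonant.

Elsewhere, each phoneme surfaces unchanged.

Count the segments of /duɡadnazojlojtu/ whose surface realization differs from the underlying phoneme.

Segments that undergo a rule: /u/ → [uː] (rule 2); /a/ → [aː] (rule 2); /a/ → [aː] (rule 2); /o/ → [oː] (rule 2); /o/ → [oː] (rule 2).
All other segments surface unchanged.

5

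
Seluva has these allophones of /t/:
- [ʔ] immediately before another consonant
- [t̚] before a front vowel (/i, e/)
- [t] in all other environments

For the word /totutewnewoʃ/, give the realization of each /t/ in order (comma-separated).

[t], [t], [t̚]

Occurrence 1 (position 1): no conditioning environment matches → elsewhere allophone [t].
Occurrence 2 (position 3): no conditioning environment matches → elsewhere allophone [t].
Occurrence 3 (position 5): before a front vowel (/i, e/) → [t̚].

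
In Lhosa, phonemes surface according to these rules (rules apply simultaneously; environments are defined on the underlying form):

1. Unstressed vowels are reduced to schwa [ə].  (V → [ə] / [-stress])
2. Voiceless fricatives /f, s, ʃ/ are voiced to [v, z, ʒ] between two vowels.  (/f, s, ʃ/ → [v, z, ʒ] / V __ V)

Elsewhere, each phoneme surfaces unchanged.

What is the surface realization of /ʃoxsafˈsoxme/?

/ʃ/ (word-initial) is in the target of rule 2 but the environment (between two vowels) is not met → [ʃ].
/o/ (between /ʃ/ and /x/): in an unstressed syllable, so rule 1 applies → [ə].
/x/ stays [x].
/s/ (between /x/ and /a/) is in the target of rule 2 but the environment (between two vowels) is not met → [s].
/a/ meets the environment for rule 1 (in an unstressed syllable) → [ə].
/f/ (between /a/ and /s/) fails the environment for rule 2, so it stays [f].
/s/ (between /f/ and /o/): rule 2 targets it, but not between two vowels → unchanged [s].
/o/ — between /s/ and /x/; rule 1 does not apply here → [o].
/x/ (between /o/ and /m/) is unaffected → [x].
/m/ — not in any rule's target class → [m].
/e/ (word-final) occurs in an unstressed syllable → [ə] by rule 1.

[ʃəxsəfˈsoxmə]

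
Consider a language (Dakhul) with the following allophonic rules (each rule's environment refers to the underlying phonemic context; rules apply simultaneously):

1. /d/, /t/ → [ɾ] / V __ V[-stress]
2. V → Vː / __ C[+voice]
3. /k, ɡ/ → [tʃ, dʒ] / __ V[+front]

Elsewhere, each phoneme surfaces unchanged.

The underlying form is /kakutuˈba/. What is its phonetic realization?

[kakuɾuːˈba]

/k/ — word-initial; rule 3 does not apply here → [k].
/a/ (between /k/ and /k/): rule 2 targets it, but not before a voiced consonant → unchanged [a].
/k/ (between /a/ and /u/): rule 3 targets it, but not before a front vowel → unchanged [k].
/u/ (between /k/ and /t/) is in the target of rule 2 but the environment (before a voiced consonant) is not met → [u].
/t/ (between /u/ and /u/): between a vowel and a following unstressed vowel, so rule 1 applies → [ɾ].
Rule 2 applies to /u/ (between /t/ and /b/: before a voiced consonant) → [uː].
/b/ (between /u/ and /a/): no rule targets it → [b].
/a/ (word-final) fails the environment for rule 2, so it stays [a].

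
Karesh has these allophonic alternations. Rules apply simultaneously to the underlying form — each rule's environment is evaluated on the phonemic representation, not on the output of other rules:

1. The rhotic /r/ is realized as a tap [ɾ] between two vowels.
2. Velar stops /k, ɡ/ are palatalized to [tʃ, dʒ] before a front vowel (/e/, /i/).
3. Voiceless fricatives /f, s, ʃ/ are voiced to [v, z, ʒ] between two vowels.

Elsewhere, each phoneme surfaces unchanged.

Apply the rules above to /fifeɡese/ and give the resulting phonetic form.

[fivedʒeze]

/f/ (word-initial) fails the environment for rule 3, so it stays [f].
/i/ stays [i].
/f/ meets the environment for rule 3 (between two vowels) → [v].
/e/ (between /f/ and /ɡ/): no rule targets it → [e].
Rule 2 applies to /ɡ/ (between /e/ and /e/: before a front vowel) → [dʒ].
/e/ stays [e].
/s/ — between /e/ and /e/, between two vowels — surfaces as [z] (rule 3).
/e/ — not in any rule's target class → [e].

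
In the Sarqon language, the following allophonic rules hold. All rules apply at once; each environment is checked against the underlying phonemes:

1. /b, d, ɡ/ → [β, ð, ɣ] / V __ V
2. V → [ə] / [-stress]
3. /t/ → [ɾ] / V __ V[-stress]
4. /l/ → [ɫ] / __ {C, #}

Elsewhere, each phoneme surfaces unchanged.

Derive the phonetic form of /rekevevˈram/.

/r/ stays [r].
/e/ (between /r/ and /k/) occurs in an unstressed syllable → [ə] by rule 2.
/k/ stays [k].
/e/ — between /k/ and /v/, in an unstressed syllable — surfaces as [ə] (rule 2).
/v/ (between /e/ and /e/): no rule targets it → [v].
/e/ (between /v/ and /v/): in an unstressed syllable, so rule 2 applies → [ə].
/v/ stays [v].
/r/ (between /v/ and /a/) is unaffected → [r].
/a/ (between /r/ and /m/) fails the environment for rule 2, so it stays [a].
/m/ stays [m].

[rəkəvəvˈram]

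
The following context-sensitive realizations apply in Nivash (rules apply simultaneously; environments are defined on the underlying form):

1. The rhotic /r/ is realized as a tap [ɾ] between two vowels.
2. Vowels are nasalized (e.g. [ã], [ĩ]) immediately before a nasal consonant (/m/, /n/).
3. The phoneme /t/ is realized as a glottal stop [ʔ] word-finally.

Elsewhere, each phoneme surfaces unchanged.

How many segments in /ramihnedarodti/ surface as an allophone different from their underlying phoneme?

2

Segments that undergo a rule: /a/ → [ã] (rule 2); /r/ → [ɾ] (rule 1).
All other segments surface unchanged.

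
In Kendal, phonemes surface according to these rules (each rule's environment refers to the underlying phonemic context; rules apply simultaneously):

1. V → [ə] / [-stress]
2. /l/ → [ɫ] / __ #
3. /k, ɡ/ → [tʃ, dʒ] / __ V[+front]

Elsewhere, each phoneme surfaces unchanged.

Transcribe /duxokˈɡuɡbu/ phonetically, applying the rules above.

[dəxəkˈɡuɡbə]

/d/ (word-initial) is unaffected → [d].
Rule 1 applies to /u/ (between /d/ and /x/: in an unstressed syllable) → [ə].
/x/ — not in any rule's target class → [x].
Rule 1 applies to /o/ (between /x/ and /k/: in an unstressed syllable) → [ə].
/k/ — between /o/ and /ɡ/; rule 3 does not apply here → [k].
/ɡ/ — between /k/ and /u/; rule 3 does not apply here → [ɡ].
/u/ (between /ɡ/ and /ɡ/): rule 1 targets it, but not in an unstressed syllable → unchanged [u].
/ɡ/ (between /u/ and /b/) fails the environment for rule 3, so it stays [ɡ].
/b/ (between /ɡ/ and /u/): no rule targets it → [b].
/u/ — word-final, in an unstressed syllable — surfaces as [ə] (rule 1).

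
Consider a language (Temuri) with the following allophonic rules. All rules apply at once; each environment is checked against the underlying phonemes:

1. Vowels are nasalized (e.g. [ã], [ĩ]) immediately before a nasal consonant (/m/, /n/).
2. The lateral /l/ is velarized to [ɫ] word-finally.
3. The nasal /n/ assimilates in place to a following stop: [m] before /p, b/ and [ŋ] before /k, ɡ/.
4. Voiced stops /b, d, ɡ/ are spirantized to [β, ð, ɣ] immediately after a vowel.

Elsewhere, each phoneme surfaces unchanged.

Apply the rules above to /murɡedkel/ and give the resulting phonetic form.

/m/ (word-initial): no rule targets it → [m].
/u/ (between /m/ and /r/) fails the environment for rule 1, so it stays [u].
/r/ (between /u/ and /ɡ/) is unaffected → [r].
/ɡ/ (between /r/ and /e/) fails the environment for rule 4, so it stays [ɡ].
/e/ (between /ɡ/ and /d/) fails the environment for rule 1, so it stays [e].
Rule 4 applies to /d/ (between /e/ and /k/: immediately after a vowel) → [ð].
/k/ (between /d/ and /e/): no rule targets it → [k].
/e/ (between /k/ and /l/) is in the target of rule 1 but the environment (before a nasal consonant) is not met → [e].
/l/ (word-final): word-finally, so rule 2 applies → [ɫ].

[murɡeðkeɫ]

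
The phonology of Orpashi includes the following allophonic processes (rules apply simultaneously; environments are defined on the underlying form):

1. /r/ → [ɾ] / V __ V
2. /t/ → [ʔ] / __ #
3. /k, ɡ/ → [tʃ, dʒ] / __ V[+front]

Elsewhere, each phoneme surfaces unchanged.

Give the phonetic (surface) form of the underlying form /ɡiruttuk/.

[dʒiɾuttuk]

/ɡ/ (word-initial) occurs before a front vowel → [dʒ] by rule 3.
/i/ (between /ɡ/ and /r/): no rule targets it → [i].
Rule 1 applies to /r/ (between /i/ and /u/: between two vowels) → [ɾ].
/u/ stays [u].
/t/ (between /u/ and /t/) is in the target of rule 2 but the environment (word-finally) is not met → [t].
/t/ (between /t/ and /u/): rule 2 targets it, but not word-finally → unchanged [t].
/u/ (between /t/ and /k/) is unaffected → [u].
/k/ (word-final) fails the environment for rule 3, so it stays [k].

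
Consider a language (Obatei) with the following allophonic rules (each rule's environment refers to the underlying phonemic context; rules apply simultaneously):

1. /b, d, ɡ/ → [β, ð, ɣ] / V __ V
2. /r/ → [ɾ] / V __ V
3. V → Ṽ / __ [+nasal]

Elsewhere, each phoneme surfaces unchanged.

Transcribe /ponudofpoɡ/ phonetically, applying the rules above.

/p/ (word-initial) is unaffected → [p].
/o/ meets the environment for rule 3 (before a nasal consonant) → [õ].
/n/ (between /o/ and /u/) is unaffected → [n].
/u/ — between /n/ and /d/; rule 3 does not apply here → [u].
/d/ (between /u/ and /o/): between two vowels, so rule 1 applies → [ð].
/o/ (between /d/ and /f/): rule 3 targets it, but not before a nasal consonant → unchanged [o].
/f/ stays [f].
/p/ (between /f/ and /o/) is unaffected → [p].
/o/ — between /p/ and /ɡ/; rule 3 does not apply here → [o].
/ɡ/ (word-final) is in the target of rule 1 but the environment (between two vowels) is not met → [ɡ].

[põnuðofpoɡ]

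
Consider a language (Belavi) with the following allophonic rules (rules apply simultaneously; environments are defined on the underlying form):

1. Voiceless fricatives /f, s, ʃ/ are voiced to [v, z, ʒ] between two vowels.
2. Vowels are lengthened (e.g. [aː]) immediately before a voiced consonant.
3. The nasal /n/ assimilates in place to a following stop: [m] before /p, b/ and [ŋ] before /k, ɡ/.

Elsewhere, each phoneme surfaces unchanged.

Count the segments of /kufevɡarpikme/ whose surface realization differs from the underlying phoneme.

3

Segments that undergo a rule: /f/ → [v] (rule 1); /e/ → [eː] (rule 2); /a/ → [aː] (rule 2).
All other segments surface unchanged.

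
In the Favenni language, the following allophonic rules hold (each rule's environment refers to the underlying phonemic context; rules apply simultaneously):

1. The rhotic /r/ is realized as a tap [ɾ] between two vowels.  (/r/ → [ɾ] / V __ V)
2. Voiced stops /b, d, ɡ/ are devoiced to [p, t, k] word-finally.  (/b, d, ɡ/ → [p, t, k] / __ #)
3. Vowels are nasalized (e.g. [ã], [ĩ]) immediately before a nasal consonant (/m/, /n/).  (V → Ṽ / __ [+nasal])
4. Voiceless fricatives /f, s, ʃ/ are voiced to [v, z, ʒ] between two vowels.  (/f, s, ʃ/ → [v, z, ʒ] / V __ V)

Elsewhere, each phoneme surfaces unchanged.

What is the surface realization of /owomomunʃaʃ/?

[owõmõmũnʃaʃ]

/o/ — word-initial; rule 3 does not apply here → [o].
/o/ (between /w/ and /m/): before a nasal consonant, so rule 3 applies → [õ].
/o/ (between /m/ and /m/) occurs before a nasal consonant → [õ] by rule 3.
/u/ meets the environment for rule 3 (before a nasal consonant) → [ũ].
/ʃ/ (between /n/ and /a/) fails the environment for rule 4, so it stays [ʃ].
/a/ (between /ʃ/ and /ʃ/) is in the target of rule 3 but the environment (before a nasal consonant) is not met → [a].
/ʃ/ (word-final) fails the environment for rule 4, so it stays [ʃ].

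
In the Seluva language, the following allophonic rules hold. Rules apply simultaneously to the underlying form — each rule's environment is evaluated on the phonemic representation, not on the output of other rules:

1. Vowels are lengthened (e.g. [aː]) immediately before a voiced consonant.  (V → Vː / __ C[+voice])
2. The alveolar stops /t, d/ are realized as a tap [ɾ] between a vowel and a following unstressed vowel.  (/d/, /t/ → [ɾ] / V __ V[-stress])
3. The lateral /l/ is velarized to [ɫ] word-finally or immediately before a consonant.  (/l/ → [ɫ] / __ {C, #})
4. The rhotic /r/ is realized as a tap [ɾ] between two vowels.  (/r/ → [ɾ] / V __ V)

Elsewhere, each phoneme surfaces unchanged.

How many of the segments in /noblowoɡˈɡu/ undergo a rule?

Segments that undergo a rule: /o/ → [oː] (rule 1); /o/ → [oː] (rule 1); /o/ → [oː] (rule 1).
All other segments surface unchanged.

3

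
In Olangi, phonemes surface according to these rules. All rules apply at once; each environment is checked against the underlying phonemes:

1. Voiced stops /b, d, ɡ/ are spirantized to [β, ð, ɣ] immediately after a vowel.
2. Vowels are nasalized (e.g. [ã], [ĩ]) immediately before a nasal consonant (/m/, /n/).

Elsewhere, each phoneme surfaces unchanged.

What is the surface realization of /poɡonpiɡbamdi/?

/p/ (word-initial) is unaffected → [p].
/o/ (between /p/ and /ɡ/): rule 2 targets it, but not before a nasal consonant → unchanged [o].
Rule 1 applies to /ɡ/ (between /o/ and /o/: immediately after a vowel) → [ɣ].
/o/ — between /ɡ/ and /n/, before a nasal consonant — surfaces as [õ] (rule 2).
/n/ — not in any rule's target class → [n].
/p/ (between /n/ and /i/) is unaffected → [p].
/i/ — between /p/ and /ɡ/; rule 2 does not apply here → [i].
Rule 1 applies to /ɡ/ (between /i/ and /b/: immediately after a vowel) → [ɣ].
/b/ (between /ɡ/ and /a/) is in the target of rule 1 but the environment (immediately after a vowel) is not met → [b].
/a/ — between /b/ and /m/, before a nasal consonant — surfaces as [ã] (rule 2).
/m/ (between /a/ and /d/) is unaffected → [m].
/d/ (between /m/ and /i/) is in the target of rule 1 but the environment (immediately after a vowel) is not met → [d].
/i/ (word-final): rule 2 targets it, but not before a nasal consonant → unchanged [i].

[poɣõnpiɣbãmdi]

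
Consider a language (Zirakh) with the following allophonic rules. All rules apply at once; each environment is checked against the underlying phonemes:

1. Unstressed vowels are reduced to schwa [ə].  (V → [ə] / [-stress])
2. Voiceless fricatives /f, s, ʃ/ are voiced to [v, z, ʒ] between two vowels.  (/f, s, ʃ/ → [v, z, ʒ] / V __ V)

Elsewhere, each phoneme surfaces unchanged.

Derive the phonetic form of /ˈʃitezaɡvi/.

/ʃ/ — word-initial; rule 2 does not apply here → [ʃ].
/i/ (between /ʃ/ and /t/) fails the environment for rule 1, so it stays [i].
/t/ (between /i/ and /e/) is unaffected → [t].
/e/ meets the environment for rule 1 (in an unstressed syllable) → [ə].
/z/ stays [z].
/a/ (between /z/ and /ɡ/): in an unstressed syllable, so rule 1 applies → [ə].
/ɡ/ — not in any rule's target class → [ɡ].
/v/ stays [v].
Rule 1 applies to /i/ (word-final: in an unstressed syllable) → [ə].

[ˈʃitəzəɡvə]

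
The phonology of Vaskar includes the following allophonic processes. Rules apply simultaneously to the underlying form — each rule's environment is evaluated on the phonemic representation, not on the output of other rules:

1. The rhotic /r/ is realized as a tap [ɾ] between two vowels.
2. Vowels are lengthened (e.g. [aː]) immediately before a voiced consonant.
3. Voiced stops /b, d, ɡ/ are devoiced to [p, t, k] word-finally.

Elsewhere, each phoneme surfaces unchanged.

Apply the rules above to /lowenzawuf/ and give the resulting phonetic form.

[loːweːnzaːwuf]

/l/ stays [l].
/o/ (between /l/ and /w/): before a voiced consonant, so rule 2 applies → [oː].
/w/ — not in any rule's target class → [w].
/e/ (between /w/ and /n/) occurs before a voiced consonant → [eː] by rule 2.
/n/ stays [n].
/z/ (between /n/ and /a/): no rule targets it → [z].
/a/ — between /z/ and /w/, before a voiced consonant — surfaces as [aː] (rule 2).
/w/ (between /a/ and /u/) is unaffected → [w].
/u/ (between /w/ and /f/): rule 2 targets it, but not before a voiced consonant → unchanged [u].
/f/ stays [f].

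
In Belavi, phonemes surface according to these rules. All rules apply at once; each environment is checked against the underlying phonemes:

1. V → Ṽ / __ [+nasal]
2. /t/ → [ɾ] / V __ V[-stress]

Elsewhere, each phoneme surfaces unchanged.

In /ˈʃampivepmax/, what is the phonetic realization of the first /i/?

/i/ — between /p/ and /v/; rule 1 does not apply here → [i].

[i]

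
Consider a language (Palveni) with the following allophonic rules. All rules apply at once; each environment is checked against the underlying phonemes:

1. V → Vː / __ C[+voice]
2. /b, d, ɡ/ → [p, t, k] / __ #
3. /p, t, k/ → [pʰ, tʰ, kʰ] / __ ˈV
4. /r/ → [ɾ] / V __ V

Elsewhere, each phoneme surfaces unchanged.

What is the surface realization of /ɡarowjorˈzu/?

/ɡ/ (word-initial) is in the target of rule 2 but the environment (word-finally) is not met → [ɡ].
/a/ — between /ɡ/ and /r/, before a voiced consonant — surfaces as [aː] (rule 1).
/r/ meets the environment for rule 4 (between two vowels) → [ɾ].
/o/ (between /r/ and /w/) occurs before a voiced consonant → [oː] by rule 1.
/w/ (between /o/ and /j/) is unaffected → [w].
/j/ (between /w/ and /o/): no rule targets it → [j].
Rule 1 applies to /o/ (between /j/ and /r/: before a voiced consonant) → [oː].
/r/ (between /o/ and /z/) fails the environment for rule 4, so it stays [r].
/z/ — not in any rule's target class → [z].
/u/ (word-final) fails the environment for rule 1, so it stays [u].

[ɡaːɾoːwjoːrˈzu]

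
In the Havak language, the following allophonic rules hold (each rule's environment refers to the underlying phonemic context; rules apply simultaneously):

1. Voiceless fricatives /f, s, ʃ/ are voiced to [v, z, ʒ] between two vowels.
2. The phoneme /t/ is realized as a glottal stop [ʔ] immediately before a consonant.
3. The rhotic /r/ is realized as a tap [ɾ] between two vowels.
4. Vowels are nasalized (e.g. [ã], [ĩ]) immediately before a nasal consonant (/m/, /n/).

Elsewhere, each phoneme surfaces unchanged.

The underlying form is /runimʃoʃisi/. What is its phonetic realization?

[rũnĩmʃoʒizi]

/r/ — word-initial; rule 3 does not apply here → [r].
/u/ (between /r/ and /n/): before a nasal consonant, so rule 4 applies → [ũ].
/n/ — not in any rule's target class → [n].
/i/ — between /n/ and /m/, before a nasal consonant — surfaces as [ĩ] (rule 4).
/m/ (between /i/ and /ʃ/) is unaffected → [m].
/ʃ/ (between /m/ and /o/) is in the target of rule 1 but the environment (between two vowels) is not met → [ʃ].
/o/ (between /ʃ/ and /ʃ/): rule 4 targets it, but not before a nasal consonant → unchanged [o].
/ʃ/ meets the environment for rule 1 (between two vowels) → [ʒ].
/i/ — between /ʃ/ and /s/; rule 4 does not apply here → [i].
/s/ meets the environment for rule 1 (between two vowels) → [z].
/i/ — word-final; rule 4 does not apply here → [i].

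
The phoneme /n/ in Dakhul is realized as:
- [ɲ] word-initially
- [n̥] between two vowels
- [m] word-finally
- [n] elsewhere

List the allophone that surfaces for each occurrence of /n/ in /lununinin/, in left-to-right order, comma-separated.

[n̥], [n̥], [n̥], [m]

Occurrence 1 (position 3): between two vowels → [n̥].
Occurrence 2 (position 5): between two vowels → [n̥].
Occurrence 3 (position 7): between two vowels → [n̥].
Occurrence 4 (position 9): word-finally → [m].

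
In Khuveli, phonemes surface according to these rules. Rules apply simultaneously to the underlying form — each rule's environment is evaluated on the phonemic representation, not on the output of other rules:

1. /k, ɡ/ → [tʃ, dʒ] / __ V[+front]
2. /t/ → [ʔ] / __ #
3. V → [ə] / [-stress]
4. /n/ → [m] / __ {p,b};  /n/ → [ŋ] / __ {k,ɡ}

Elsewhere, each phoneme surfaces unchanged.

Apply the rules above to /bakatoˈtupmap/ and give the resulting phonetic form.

[bəkətəˈtupməp]

/b/ (word-initial): no rule targets it → [b].
Rule 3 applies to /a/ (between /b/ and /k/: in an unstressed syllable) → [ə].
/k/ (between /a/ and /a/): rule 1 targets it, but not before a front vowel → unchanged [k].
/a/ — between /k/ and /t/, in an unstressed syllable — surfaces as [ə] (rule 3).
/t/ (between /a/ and /o/) is in the target of rule 2 but the environment (word-finally) is not met → [t].
/o/ (between /t/ and /t/) occurs in an unstressed syllable → [ə] by rule 3.
/t/ (between /o/ and /u/) is in the target of rule 2 but the environment (word-finally) is not met → [t].
/u/ — between /t/ and /p/; rule 3 does not apply here → [u].
/p/ stays [p].
/m/ stays [m].
/a/ (between /m/ and /p/) occurs in an unstressed syllable → [ə] by rule 3.
/p/ (word-final): no rule targets it → [p].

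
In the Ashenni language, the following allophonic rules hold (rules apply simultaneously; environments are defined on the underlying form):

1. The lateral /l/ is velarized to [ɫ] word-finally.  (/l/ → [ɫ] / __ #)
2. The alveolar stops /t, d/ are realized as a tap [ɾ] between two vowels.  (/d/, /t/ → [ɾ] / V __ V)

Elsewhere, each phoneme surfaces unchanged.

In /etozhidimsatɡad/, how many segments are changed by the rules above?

2

Segments that undergo a rule: /t/ → [ɾ] (rule 2); /d/ → [ɾ] (rule 2).
All other segments surface unchanged.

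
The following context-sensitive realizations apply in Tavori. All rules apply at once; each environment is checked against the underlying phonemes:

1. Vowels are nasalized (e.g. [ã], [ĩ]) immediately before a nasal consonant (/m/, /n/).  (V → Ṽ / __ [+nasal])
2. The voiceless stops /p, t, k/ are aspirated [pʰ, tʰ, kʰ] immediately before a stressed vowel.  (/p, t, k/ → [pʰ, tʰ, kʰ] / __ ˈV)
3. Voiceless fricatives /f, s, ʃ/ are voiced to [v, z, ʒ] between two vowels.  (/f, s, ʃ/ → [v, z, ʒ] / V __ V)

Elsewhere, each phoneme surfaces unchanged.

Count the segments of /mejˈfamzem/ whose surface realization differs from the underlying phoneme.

Segments that undergo a rule: /a/ → [ã] (rule 1); /e/ → [ẽ] (rule 1).
All other segments surface unchanged.

2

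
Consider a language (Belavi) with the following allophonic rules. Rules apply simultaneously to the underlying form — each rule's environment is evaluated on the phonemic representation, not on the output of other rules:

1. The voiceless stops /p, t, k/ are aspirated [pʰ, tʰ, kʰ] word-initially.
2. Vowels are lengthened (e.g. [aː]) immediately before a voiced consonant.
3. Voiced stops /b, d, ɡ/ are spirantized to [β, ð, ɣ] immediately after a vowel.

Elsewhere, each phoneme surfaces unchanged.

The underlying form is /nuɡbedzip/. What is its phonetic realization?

[nuːɣbeːðzip]

/n/ (word-initial): no rule targets it → [n].
/u/ — between /n/ and /ɡ/, before a voiced consonant — surfaces as [uː] (rule 2).
Rule 3 applies to /ɡ/ (between /u/ and /b/: immediately after a vowel) → [ɣ].
/b/ — between /ɡ/ and /e/; rule 3 does not apply here → [b].
/e/ meets the environment for rule 2 (before a voiced consonant) → [eː].
/d/ (between /e/ and /z/) occurs immediately after a vowel → [ð] by rule 3.
/z/ stays [z].
/i/ (between /z/ and /p/) is in the target of rule 2 but the environment (before a voiced consonant) is not met → [i].
/p/ (word-final) fails the environment for rule 1, so it stays [p].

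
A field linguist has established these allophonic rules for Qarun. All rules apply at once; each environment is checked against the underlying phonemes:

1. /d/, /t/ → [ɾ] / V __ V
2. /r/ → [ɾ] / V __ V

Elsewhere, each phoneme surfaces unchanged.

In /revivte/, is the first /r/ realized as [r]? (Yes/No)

/r/ (word-initial) fails the environment for rule 2, so it stays [r].
The actual realization is [r], which matches [r].

Yes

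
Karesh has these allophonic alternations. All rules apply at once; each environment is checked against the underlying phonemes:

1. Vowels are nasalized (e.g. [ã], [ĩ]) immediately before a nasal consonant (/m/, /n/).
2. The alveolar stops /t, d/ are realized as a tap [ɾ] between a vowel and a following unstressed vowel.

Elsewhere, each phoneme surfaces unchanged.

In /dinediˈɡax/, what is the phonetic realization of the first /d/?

[d]

/d/ (word-initial): rule 2 targets it, but not between a vowel and a following unstressed vowel → unchanged [d].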